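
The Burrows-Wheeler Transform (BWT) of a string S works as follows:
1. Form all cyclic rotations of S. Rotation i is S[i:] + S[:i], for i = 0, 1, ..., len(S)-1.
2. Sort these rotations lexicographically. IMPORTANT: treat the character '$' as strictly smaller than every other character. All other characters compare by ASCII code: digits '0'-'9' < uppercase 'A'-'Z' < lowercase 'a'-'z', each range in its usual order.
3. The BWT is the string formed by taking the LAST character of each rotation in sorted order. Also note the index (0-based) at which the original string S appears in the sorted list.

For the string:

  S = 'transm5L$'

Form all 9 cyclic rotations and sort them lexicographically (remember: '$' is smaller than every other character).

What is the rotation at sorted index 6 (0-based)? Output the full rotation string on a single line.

All 9 rotations (rotation i = S[i:]+S[:i]):
  rot[0] = transm5L$
  rot[1] = ransm5L$t
  rot[2] = ansm5L$tr
  rot[3] = nsm5L$tra
  rot[4] = sm5L$tran
  rot[5] = m5L$trans
  rot[6] = 5L$transm
  rot[7] = L$transm5
  rot[8] = $transm5L
Sorted (with $ < everything):
  sorted[0] = $transm5L
  sorted[1] = 5L$transm
  sorted[2] = L$transm5
  sorted[3] = ansm5L$tr
  sorted[4] = m5L$trans
  sorted[5] = nsm5L$tra
  sorted[6] = ransm5L$t
  sorted[7] = sm5L$tran
  sorted[8] = transm5L$
sorted[6] = ransm5L$t

Answer: ransm5L$t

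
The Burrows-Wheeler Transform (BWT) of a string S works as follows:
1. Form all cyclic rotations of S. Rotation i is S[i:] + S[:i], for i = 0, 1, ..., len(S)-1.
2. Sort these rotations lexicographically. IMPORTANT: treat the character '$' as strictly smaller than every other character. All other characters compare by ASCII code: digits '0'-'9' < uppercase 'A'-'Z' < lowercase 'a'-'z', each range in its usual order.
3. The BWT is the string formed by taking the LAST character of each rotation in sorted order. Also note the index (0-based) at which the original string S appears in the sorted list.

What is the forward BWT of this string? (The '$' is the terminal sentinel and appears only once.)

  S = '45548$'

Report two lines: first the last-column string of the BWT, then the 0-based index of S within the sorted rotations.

Answer: 8$5544
1

Derivation:
All 6 rotations (rotation i = S[i:]+S[:i]):
  rot[0] = 45548$
  rot[1] = 5548$4
  rot[2] = 548$45
  rot[3] = 48$455
  rot[4] = 8$4554
  rot[5] = $45548
Sorted (with $ < everything):
  sorted[0] = $45548  (last char: '8')
  sorted[1] = 45548$  (last char: '$')
  sorted[2] = 48$455  (last char: '5')
  sorted[3] = 548$45  (last char: '5')
  sorted[4] = 5548$4  (last char: '4')
  sorted[5] = 8$4554  (last char: '4')
Last column: 8$5544
Original string S is at sorted index 1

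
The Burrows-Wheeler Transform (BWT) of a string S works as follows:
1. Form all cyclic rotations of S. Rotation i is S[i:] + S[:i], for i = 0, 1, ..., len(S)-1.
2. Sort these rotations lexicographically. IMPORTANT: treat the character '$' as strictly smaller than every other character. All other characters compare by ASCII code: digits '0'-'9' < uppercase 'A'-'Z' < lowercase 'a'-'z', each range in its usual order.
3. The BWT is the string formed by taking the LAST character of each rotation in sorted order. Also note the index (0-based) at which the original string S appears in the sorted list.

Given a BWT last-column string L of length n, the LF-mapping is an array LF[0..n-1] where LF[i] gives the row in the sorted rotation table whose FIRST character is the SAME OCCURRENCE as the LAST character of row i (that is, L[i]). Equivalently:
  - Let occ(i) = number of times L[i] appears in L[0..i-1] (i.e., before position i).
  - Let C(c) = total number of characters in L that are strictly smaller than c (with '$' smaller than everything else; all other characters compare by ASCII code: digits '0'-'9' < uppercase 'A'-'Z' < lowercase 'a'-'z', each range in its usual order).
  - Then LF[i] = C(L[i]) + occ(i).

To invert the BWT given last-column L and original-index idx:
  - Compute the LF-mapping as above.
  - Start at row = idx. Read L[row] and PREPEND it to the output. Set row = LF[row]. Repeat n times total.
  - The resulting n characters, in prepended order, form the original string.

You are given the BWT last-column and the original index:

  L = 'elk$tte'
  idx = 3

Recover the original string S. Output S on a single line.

LF mapping: 1 4 3 0 5 6 2
Walk LF starting at row 3, prepending L[row]:
  step 1: row=3, L[3]='$', prepend. Next row=LF[3]=0
  step 2: row=0, L[0]='e', prepend. Next row=LF[0]=1
  step 3: row=1, L[1]='l', prepend. Next row=LF[1]=4
  step 4: row=4, L[4]='t', prepend. Next row=LF[4]=5
  step 5: row=5, L[5]='t', prepend. Next row=LF[5]=6
  step 6: row=6, L[6]='e', prepend. Next row=LF[6]=2
  step 7: row=2, L[2]='k', prepend. Next row=LF[2]=3
Reversed output: kettle$

Answer: kettle$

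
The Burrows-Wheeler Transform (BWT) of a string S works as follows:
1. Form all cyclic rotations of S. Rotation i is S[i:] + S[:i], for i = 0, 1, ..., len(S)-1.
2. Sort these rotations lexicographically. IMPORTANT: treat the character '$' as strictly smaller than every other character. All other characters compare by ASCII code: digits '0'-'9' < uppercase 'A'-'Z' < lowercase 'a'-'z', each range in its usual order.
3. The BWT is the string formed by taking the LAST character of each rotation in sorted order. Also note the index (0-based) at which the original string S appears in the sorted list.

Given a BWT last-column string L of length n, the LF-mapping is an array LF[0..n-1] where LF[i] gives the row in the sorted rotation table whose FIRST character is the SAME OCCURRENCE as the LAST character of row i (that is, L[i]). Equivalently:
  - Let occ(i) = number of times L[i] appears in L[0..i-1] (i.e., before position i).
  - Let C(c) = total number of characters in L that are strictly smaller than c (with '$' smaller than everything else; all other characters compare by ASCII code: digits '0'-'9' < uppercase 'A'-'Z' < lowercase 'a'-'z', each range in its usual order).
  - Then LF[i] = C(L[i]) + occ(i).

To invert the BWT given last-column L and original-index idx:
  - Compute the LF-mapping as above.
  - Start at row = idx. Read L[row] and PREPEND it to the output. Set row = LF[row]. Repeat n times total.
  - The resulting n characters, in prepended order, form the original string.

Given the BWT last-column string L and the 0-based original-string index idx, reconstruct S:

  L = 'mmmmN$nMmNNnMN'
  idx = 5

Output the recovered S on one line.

LF mapping: 7 8 9 10 3 0 12 1 11 4 5 13 2 6
Walk LF starting at row 5, prepending L[row]:
  step 1: row=5, L[5]='$', prepend. Next row=LF[5]=0
  step 2: row=0, L[0]='m', prepend. Next row=LF[0]=7
  step 3: row=7, L[7]='M', prepend. Next row=LF[7]=1
  step 4: row=1, L[1]='m', prepend. Next row=LF[1]=8
  step 5: row=8, L[8]='m', prepend. Next row=LF[8]=11
  step 6: row=11, L[11]='n', prepend. Next row=LF[11]=13
  step 7: row=13, L[13]='N', prepend. Next row=LF[13]=6
  step 8: row=6, L[6]='n', prepend. Next row=LF[6]=12
  step 9: row=12, L[12]='M', prepend. Next row=LF[12]=2
  step 10: row=2, L[2]='m', prepend. Next row=LF[2]=9
  step 11: row=9, L[9]='N', prepend. Next row=LF[9]=4
  step 12: row=4, L[4]='N', prepend. Next row=LF[4]=3
  step 13: row=3, L[3]='m', prepend. Next row=LF[3]=10
  step 14: row=10, L[10]='N', prepend. Next row=LF[10]=5
Reversed output: NmNNmMnNnmmMm$

Answer: NmNNmMnNnmmMm$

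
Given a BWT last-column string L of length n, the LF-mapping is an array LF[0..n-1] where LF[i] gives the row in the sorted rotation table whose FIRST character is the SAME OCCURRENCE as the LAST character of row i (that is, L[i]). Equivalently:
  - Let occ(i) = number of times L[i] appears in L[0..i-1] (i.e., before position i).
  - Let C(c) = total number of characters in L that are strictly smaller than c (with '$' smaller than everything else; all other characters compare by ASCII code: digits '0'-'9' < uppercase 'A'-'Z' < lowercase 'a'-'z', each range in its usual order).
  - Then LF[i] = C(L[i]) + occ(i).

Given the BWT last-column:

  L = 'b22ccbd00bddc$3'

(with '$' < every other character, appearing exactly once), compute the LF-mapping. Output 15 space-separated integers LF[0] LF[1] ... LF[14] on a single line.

Char counts: '$':1, '0':2, '2':2, '3':1, 'b':3, 'c':3, 'd':3
C (first-col start): C('$')=0, C('0')=1, C('2')=3, C('3')=5, C('b')=6, C('c')=9, C('d')=12
L[0]='b': occ=0, LF[0]=C('b')+0=6+0=6
L[1]='2': occ=0, LF[1]=C('2')+0=3+0=3
L[2]='2': occ=1, LF[2]=C('2')+1=3+1=4
L[3]='c': occ=0, LF[3]=C('c')+0=9+0=9
L[4]='c': occ=1, LF[4]=C('c')+1=9+1=10
L[5]='b': occ=1, LF[5]=C('b')+1=6+1=7
L[6]='d': occ=0, LF[6]=C('d')+0=12+0=12
L[7]='0': occ=0, LF[7]=C('0')+0=1+0=1
L[8]='0': occ=1, LF[8]=C('0')+1=1+1=2
L[9]='b': occ=2, LF[9]=C('b')+2=6+2=8
L[10]='d': occ=1, LF[10]=C('d')+1=12+1=13
L[11]='d': occ=2, LF[11]=C('d')+2=12+2=14
L[12]='c': occ=2, LF[12]=C('c')+2=9+2=11
L[13]='$': occ=0, LF[13]=C('$')+0=0+0=0
L[14]='3': occ=0, LF[14]=C('3')+0=5+0=5

Answer: 6 3 4 9 10 7 12 1 2 8 13 14 11 0 5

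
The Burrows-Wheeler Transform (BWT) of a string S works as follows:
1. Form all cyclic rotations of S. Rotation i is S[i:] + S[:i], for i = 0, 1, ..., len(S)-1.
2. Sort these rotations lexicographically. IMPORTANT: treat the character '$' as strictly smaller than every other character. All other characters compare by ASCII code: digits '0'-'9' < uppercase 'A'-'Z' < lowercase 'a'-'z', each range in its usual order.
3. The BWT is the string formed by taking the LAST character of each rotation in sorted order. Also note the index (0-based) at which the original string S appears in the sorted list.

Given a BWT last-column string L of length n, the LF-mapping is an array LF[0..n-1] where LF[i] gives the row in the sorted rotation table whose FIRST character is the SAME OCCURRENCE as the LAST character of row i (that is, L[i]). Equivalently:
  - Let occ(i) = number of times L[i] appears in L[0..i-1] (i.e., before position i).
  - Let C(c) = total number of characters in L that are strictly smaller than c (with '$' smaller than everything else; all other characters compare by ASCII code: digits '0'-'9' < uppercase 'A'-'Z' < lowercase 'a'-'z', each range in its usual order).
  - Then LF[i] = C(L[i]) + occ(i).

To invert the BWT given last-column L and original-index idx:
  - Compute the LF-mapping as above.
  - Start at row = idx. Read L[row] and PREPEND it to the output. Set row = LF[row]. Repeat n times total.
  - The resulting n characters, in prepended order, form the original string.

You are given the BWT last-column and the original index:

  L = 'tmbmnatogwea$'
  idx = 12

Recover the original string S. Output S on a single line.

Answer: wombatmagnet$

Derivation:
LF mapping: 10 6 3 7 8 1 11 9 5 12 4 2 0
Walk LF starting at row 12, prepending L[row]:
  step 1: row=12, L[12]='$', prepend. Next row=LF[12]=0
  step 2: row=0, L[0]='t', prepend. Next row=LF[0]=10
  step 3: row=10, L[10]='e', prepend. Next row=LF[10]=4
  step 4: row=4, L[4]='n', prepend. Next row=LF[4]=8
  step 5: row=8, L[8]='g', prepend. Next row=LF[8]=5
  step 6: row=5, L[5]='a', prepend. Next row=LF[5]=1
  step 7: row=1, L[1]='m', prepend. Next row=LF[1]=6
  step 8: row=6, L[6]='t', prepend. Next row=LF[6]=11
  step 9: row=11, L[11]='a', prepend. Next row=LF[11]=2
  step 10: row=2, L[2]='b', prepend. Next row=LF[2]=3
  step 11: row=3, L[3]='m', prepend. Next row=LF[3]=7
  step 12: row=7, L[7]='o', prepend. Next row=LF[7]=9
  step 13: row=9, L[9]='w', prepend. Next row=LF[9]=12
Reversed output: wombatmagnet$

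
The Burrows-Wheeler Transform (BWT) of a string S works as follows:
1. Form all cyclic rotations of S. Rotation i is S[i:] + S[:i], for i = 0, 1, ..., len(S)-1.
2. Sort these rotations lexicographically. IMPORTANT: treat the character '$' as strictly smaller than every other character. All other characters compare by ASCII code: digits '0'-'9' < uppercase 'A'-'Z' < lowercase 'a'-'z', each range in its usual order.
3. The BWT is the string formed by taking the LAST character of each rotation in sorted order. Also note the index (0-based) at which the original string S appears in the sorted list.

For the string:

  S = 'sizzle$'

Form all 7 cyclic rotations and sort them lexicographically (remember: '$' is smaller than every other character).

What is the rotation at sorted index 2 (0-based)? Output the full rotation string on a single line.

All 7 rotations (rotation i = S[i:]+S[:i]):
  rot[0] = sizzle$
  rot[1] = izzle$s
  rot[2] = zzle$si
  rot[3] = zle$siz
  rot[4] = le$sizz
  rot[5] = e$sizzl
  rot[6] = $sizzle
Sorted (with $ < everything):
  sorted[0] = $sizzle
  sorted[1] = e$sizzl
  sorted[2] = izzle$s
  sorted[3] = le$sizz
  sorted[4] = sizzle$
  sorted[5] = zle$siz
  sorted[6] = zzle$si
sorted[2] = izzle$s

Answer: izzle$s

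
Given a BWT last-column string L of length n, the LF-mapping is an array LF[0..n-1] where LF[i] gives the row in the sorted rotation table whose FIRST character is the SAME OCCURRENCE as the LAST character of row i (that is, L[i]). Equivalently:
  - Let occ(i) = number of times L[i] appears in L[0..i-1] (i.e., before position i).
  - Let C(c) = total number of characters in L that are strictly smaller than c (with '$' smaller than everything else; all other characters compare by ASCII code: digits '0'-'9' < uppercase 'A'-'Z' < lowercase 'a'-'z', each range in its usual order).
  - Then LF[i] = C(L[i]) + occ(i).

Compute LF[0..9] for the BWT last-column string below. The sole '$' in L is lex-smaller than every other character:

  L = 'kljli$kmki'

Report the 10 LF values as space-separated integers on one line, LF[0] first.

Answer: 4 7 3 8 1 0 5 9 6 2

Derivation:
Char counts: '$':1, 'i':2, 'j':1, 'k':3, 'l':2, 'm':1
C (first-col start): C('$')=0, C('i')=1, C('j')=3, C('k')=4, C('l')=7, C('m')=9
L[0]='k': occ=0, LF[0]=C('k')+0=4+0=4
L[1]='l': occ=0, LF[1]=C('l')+0=7+0=7
L[2]='j': occ=0, LF[2]=C('j')+0=3+0=3
L[3]='l': occ=1, LF[3]=C('l')+1=7+1=8
L[4]='i': occ=0, LF[4]=C('i')+0=1+0=1
L[5]='$': occ=0, LF[5]=C('$')+0=0+0=0
L[6]='k': occ=1, LF[6]=C('k')+1=4+1=5
L[7]='m': occ=0, LF[7]=C('m')+0=9+0=9
L[8]='k': occ=2, LF[8]=C('k')+2=4+2=6
L[9]='i': occ=1, LF[9]=C('i')+1=1+1=2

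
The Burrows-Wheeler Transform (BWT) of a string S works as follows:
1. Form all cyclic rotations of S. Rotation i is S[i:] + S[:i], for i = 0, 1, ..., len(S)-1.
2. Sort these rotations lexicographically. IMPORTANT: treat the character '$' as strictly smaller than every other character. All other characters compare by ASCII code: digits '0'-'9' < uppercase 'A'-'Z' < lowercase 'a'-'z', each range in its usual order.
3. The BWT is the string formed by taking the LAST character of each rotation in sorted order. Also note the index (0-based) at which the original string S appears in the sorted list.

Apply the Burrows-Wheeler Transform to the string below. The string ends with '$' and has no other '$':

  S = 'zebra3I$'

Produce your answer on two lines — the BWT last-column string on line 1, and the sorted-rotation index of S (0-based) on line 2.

All 8 rotations (rotation i = S[i:]+S[:i]):
  rot[0] = zebra3I$
  rot[1] = ebra3I$z
  rot[2] = bra3I$ze
  rot[3] = ra3I$zeb
  rot[4] = a3I$zebr
  rot[5] = 3I$zebra
  rot[6] = I$zebra3
  rot[7] = $zebra3I
Sorted (with $ < everything):
  sorted[0] = $zebra3I  (last char: 'I')
  sorted[1] = 3I$zebra  (last char: 'a')
  sorted[2] = I$zebra3  (last char: '3')
  sorted[3] = a3I$zebr  (last char: 'r')
  sorted[4] = bra3I$ze  (last char: 'e')
  sorted[5] = ebra3I$z  (last char: 'z')
  sorted[6] = ra3I$zeb  (last char: 'b')
  sorted[7] = zebra3I$  (last char: '$')
Last column: Ia3rezb$
Original string S is at sorted index 7

Answer: Ia3rezb$
7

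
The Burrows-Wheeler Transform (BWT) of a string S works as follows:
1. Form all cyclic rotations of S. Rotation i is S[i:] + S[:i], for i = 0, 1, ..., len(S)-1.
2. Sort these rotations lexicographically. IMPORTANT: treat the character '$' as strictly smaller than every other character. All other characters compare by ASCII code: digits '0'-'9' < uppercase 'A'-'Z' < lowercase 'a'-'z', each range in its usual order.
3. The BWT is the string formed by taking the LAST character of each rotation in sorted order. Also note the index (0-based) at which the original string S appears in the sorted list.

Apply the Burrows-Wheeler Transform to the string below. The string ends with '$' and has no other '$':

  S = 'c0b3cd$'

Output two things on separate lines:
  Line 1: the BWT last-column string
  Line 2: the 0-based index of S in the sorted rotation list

Answer: dcb0$3c
4

Derivation:
All 7 rotations (rotation i = S[i:]+S[:i]):
  rot[0] = c0b3cd$
  rot[1] = 0b3cd$c
  rot[2] = b3cd$c0
  rot[3] = 3cd$c0b
  rot[4] = cd$c0b3
  rot[5] = d$c0b3c
  rot[6] = $c0b3cd
Sorted (with $ < everything):
  sorted[0] = $c0b3cd  (last char: 'd')
  sorted[1] = 0b3cd$c  (last char: 'c')
  sorted[2] = 3cd$c0b  (last char: 'b')
  sorted[3] = b3cd$c0  (last char: '0')
  sorted[4] = c0b3cd$  (last char: '$')
  sorted[5] = cd$c0b3  (last char: '3')
  sorted[6] = d$c0b3c  (last char: 'c')
Last column: dcb0$3c
Original string S is at sorted index 4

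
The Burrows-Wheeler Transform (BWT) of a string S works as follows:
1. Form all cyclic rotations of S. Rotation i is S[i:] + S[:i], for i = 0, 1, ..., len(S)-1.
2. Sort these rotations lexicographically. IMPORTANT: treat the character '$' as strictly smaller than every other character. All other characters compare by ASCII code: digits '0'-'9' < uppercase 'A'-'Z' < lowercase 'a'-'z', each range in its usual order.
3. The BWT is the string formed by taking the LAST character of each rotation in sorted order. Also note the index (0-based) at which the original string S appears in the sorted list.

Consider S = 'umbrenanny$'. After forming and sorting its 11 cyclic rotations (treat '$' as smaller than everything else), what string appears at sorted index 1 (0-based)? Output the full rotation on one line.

Answer: anny$umbren

Derivation:
All 11 rotations (rotation i = S[i:]+S[:i]):
  rot[0] = umbrenanny$
  rot[1] = mbrenanny$u
  rot[2] = brenanny$um
  rot[3] = renanny$umb
  rot[4] = enanny$umbr
  rot[5] = nanny$umbre
  rot[6] = anny$umbren
  rot[7] = nny$umbrena
  rot[8] = ny$umbrenan
  rot[9] = y$umbrenann
  rot[10] = $umbrenanny
Sorted (with $ < everything):
  sorted[0] = $umbrenanny
  sorted[1] = anny$umbren
  sorted[2] = brenanny$um
  sorted[3] = enanny$umbr
  sorted[4] = mbrenanny$u
  sorted[5] = nanny$umbre
  sorted[6] = nny$umbrena
  sorted[7] = ny$umbrenan
  sorted[8] = renanny$umb
  sorted[9] = umbrenanny$
  sorted[10] = y$umbrenann
sorted[1] = anny$umbren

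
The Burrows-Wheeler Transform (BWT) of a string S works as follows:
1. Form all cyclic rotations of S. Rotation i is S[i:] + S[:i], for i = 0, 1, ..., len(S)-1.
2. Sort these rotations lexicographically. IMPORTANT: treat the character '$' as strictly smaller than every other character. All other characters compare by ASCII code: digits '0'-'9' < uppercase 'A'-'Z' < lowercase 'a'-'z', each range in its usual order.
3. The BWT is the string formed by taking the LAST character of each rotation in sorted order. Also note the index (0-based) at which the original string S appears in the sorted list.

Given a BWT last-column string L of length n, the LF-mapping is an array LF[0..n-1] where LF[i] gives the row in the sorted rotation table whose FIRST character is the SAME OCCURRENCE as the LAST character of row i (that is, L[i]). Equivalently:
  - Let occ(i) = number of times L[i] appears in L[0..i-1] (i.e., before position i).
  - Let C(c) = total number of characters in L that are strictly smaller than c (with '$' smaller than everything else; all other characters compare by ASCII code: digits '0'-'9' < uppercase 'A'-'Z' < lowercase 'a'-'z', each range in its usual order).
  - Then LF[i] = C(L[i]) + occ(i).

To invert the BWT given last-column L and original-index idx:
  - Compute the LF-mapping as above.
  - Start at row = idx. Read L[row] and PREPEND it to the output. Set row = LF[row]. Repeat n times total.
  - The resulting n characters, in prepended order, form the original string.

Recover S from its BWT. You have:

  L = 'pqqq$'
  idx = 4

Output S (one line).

LF mapping: 1 2 3 4 0
Walk LF starting at row 4, prepending L[row]:
  step 1: row=4, L[4]='$', prepend. Next row=LF[4]=0
  step 2: row=0, L[0]='p', prepend. Next row=LF[0]=1
  step 3: row=1, L[1]='q', prepend. Next row=LF[1]=2
  step 4: row=2, L[2]='q', prepend. Next row=LF[2]=3
  step 5: row=3, L[3]='q', prepend. Next row=LF[3]=4
Reversed output: qqqp$

Answer: qqqp$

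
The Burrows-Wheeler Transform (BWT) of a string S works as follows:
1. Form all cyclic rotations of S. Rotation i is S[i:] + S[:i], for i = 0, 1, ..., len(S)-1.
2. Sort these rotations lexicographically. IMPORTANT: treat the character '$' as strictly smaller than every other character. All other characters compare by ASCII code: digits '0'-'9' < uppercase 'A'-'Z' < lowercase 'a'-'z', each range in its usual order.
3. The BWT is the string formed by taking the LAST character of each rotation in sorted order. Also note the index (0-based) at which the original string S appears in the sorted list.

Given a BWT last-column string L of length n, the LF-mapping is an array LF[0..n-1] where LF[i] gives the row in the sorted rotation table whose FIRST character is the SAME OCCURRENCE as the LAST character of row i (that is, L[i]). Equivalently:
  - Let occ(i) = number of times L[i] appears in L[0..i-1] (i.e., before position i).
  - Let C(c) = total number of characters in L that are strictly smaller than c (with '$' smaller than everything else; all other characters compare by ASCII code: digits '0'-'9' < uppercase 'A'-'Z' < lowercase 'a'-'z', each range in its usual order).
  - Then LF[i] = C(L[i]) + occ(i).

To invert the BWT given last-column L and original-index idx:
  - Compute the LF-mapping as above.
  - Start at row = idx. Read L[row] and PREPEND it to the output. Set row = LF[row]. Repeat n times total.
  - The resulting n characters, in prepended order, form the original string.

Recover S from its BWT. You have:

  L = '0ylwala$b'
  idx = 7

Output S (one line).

Answer: wallaby0$

Derivation:
LF mapping: 1 8 5 7 2 6 3 0 4
Walk LF starting at row 7, prepending L[row]:
  step 1: row=7, L[7]='$', prepend. Next row=LF[7]=0
  step 2: row=0, L[0]='0', prepend. Next row=LF[0]=1
  step 3: row=1, L[1]='y', prepend. Next row=LF[1]=8
  step 4: row=8, L[8]='b', prepend. Next row=LF[8]=4
  step 5: row=4, L[4]='a', prepend. Next row=LF[4]=2
  step 6: row=2, L[2]='l', prepend. Next row=LF[2]=5
  step 7: row=5, L[5]='l', prepend. Next row=LF[5]=6
  step 8: row=6, L[6]='a', prepend. Next row=LF[6]=3
  step 9: row=3, L[3]='w', prepend. Next row=LF[3]=7
Reversed output: wallaby0$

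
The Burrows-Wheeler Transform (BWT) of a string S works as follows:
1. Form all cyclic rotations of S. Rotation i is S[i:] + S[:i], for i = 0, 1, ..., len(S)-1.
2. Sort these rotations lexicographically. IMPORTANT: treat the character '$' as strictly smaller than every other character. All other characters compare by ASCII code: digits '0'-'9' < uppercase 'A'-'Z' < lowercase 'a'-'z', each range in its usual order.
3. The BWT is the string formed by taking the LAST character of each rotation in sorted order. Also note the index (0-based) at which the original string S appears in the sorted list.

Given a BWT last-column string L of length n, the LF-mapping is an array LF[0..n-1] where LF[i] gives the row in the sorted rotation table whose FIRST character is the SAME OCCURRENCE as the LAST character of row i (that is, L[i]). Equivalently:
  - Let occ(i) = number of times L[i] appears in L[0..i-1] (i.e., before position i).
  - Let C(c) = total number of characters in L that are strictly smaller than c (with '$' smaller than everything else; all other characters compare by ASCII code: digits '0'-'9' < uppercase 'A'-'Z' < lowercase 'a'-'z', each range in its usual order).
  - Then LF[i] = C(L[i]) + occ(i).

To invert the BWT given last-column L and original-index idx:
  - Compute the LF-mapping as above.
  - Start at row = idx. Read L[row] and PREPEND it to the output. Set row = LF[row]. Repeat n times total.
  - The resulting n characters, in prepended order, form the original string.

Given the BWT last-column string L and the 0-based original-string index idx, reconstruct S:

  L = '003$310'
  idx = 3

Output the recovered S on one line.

LF mapping: 1 2 5 0 6 4 3
Walk LF starting at row 3, prepending L[row]:
  step 1: row=3, L[3]='$', prepend. Next row=LF[3]=0
  step 2: row=0, L[0]='0', prepend. Next row=LF[0]=1
  step 3: row=1, L[1]='0', prepend. Next row=LF[1]=2
  step 4: row=2, L[2]='3', prepend. Next row=LF[2]=5
  step 5: row=5, L[5]='1', prepend. Next row=LF[5]=4
  step 6: row=4, L[4]='3', prepend. Next row=LF[4]=6
  step 7: row=6, L[6]='0', prepend. Next row=LF[6]=3
Reversed output: 031300$

Answer: 031300$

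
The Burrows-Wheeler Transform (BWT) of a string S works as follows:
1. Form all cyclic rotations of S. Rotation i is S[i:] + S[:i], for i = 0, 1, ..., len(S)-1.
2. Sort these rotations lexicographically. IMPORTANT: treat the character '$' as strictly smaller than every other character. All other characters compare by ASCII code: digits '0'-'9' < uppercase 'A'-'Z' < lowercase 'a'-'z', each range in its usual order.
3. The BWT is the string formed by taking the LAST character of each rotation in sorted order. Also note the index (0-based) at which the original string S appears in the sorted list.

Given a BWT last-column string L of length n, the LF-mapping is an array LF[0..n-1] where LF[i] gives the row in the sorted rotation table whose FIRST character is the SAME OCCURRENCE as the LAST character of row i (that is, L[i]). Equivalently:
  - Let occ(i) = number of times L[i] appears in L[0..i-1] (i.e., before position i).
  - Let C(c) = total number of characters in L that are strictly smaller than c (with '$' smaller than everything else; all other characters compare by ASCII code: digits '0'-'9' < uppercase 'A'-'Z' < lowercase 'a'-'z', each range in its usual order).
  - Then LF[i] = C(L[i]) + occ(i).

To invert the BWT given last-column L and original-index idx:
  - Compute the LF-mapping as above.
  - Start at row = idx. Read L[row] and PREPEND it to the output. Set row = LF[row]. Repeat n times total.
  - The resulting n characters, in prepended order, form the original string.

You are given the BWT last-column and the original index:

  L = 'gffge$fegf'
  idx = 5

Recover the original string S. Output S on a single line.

Answer: ffggfefeg$

Derivation:
LF mapping: 7 3 4 8 1 0 5 2 9 6
Walk LF starting at row 5, prepending L[row]:
  step 1: row=5, L[5]='$', prepend. Next row=LF[5]=0
  step 2: row=0, L[0]='g', prepend. Next row=LF[0]=7
  step 3: row=7, L[7]='e', prepend. Next row=LF[7]=2
  step 4: row=2, L[2]='f', prepend. Next row=LF[2]=4
  step 5: row=4, L[4]='e', prepend. Next row=LF[4]=1
  step 6: row=1, L[1]='f', prepend. Next row=LF[1]=3
  step 7: row=3, L[3]='g', prepend. Next row=LF[3]=8
  step 8: row=8, L[8]='g', prepend. Next row=LF[8]=9
  step 9: row=9, L[9]='f', prepend. Next row=LF[9]=6
  step 10: row=6, L[6]='f', prepend. Next row=LF[6]=5
Reversed output: ffggfefeg$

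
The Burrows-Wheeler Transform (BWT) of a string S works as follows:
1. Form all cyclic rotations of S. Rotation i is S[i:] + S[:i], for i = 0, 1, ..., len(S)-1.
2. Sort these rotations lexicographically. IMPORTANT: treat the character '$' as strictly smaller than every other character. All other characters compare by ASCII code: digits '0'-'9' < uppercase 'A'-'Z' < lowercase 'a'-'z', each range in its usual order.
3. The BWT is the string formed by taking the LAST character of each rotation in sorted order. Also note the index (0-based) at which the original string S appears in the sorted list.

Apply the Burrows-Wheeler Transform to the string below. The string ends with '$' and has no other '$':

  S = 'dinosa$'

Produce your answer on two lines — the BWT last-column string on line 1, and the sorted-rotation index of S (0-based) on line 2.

Answer: as$dino
2

Derivation:
All 7 rotations (rotation i = S[i:]+S[:i]):
  rot[0] = dinosa$
  rot[1] = inosa$d
  rot[2] = nosa$di
  rot[3] = osa$din
  rot[4] = sa$dino
  rot[5] = a$dinos
  rot[6] = $dinosa
Sorted (with $ < everything):
  sorted[0] = $dinosa  (last char: 'a')
  sorted[1] = a$dinos  (last char: 's')
  sorted[2] = dinosa$  (last char: '$')
  sorted[3] = inosa$d  (last char: 'd')
  sorted[4] = nosa$di  (last char: 'i')
  sorted[5] = osa$din  (last char: 'n')
  sorted[6] = sa$dino  (last char: 'o')
Last column: as$dino
Original string S is at sorted index 2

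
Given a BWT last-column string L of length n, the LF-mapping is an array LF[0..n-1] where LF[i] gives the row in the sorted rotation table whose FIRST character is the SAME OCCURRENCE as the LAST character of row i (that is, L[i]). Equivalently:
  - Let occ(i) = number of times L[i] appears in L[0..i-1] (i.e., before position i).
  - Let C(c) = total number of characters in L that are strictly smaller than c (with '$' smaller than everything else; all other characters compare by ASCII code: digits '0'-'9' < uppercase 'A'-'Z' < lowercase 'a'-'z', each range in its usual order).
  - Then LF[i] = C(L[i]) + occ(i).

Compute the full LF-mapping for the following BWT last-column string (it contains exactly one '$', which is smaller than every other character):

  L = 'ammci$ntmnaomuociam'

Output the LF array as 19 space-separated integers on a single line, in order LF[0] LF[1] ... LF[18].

Char counts: '$':1, 'a':3, 'c':2, 'i':2, 'm':5, 'n':2, 'o':2, 't':1, 'u':1
C (first-col start): C('$')=0, C('a')=1, C('c')=4, C('i')=6, C('m')=8, C('n')=13, C('o')=15, C('t')=17, C('u')=18
L[0]='a': occ=0, LF[0]=C('a')+0=1+0=1
L[1]='m': occ=0, LF[1]=C('m')+0=8+0=8
L[2]='m': occ=1, LF[2]=C('m')+1=8+1=9
L[3]='c': occ=0, LF[3]=C('c')+0=4+0=4
L[4]='i': occ=0, LF[4]=C('i')+0=6+0=6
L[5]='$': occ=0, LF[5]=C('$')+0=0+0=0
L[6]='n': occ=0, LF[6]=C('n')+0=13+0=13
L[7]='t': occ=0, LF[7]=C('t')+0=17+0=17
L[8]='m': occ=2, LF[8]=C('m')+2=8+2=10
L[9]='n': occ=1, LF[9]=C('n')+1=13+1=14
L[10]='a': occ=1, LF[10]=C('a')+1=1+1=2
L[11]='o': occ=0, LF[11]=C('o')+0=15+0=15
L[12]='m': occ=3, LF[12]=C('m')+3=8+3=11
L[13]='u': occ=0, LF[13]=C('u')+0=18+0=18
L[14]='o': occ=1, LF[14]=C('o')+1=15+1=16
L[15]='c': occ=1, LF[15]=C('c')+1=4+1=5
L[16]='i': occ=1, LF[16]=C('i')+1=6+1=7
L[17]='a': occ=2, LF[17]=C('a')+2=1+2=3
L[18]='m': occ=4, LF[18]=C('m')+4=8+4=12

Answer: 1 8 9 4 6 0 13 17 10 14 2 15 11 18 16 5 7 3 12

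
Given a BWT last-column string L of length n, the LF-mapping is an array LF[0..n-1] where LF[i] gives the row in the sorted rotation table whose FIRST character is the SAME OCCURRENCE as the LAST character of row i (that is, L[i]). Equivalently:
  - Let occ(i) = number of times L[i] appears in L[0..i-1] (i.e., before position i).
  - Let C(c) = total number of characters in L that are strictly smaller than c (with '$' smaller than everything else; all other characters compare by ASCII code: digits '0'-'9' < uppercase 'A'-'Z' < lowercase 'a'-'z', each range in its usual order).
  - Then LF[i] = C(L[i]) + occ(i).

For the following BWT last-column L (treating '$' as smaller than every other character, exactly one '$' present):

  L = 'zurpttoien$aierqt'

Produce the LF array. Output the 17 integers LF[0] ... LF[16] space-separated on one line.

Answer: 16 15 10 8 12 13 7 4 2 6 0 1 5 3 11 9 14

Derivation:
Char counts: '$':1, 'a':1, 'e':2, 'i':2, 'n':1, 'o':1, 'p':1, 'q':1, 'r':2, 't':3, 'u':1, 'z':1
C (first-col start): C('$')=0, C('a')=1, C('e')=2, C('i')=4, C('n')=6, C('o')=7, C('p')=8, C('q')=9, C('r')=10, C('t')=12, C('u')=15, C('z')=16
L[0]='z': occ=0, LF[0]=C('z')+0=16+0=16
L[1]='u': occ=0, LF[1]=C('u')+0=15+0=15
L[2]='r': occ=0, LF[2]=C('r')+0=10+0=10
L[3]='p': occ=0, LF[3]=C('p')+0=8+0=8
L[4]='t': occ=0, LF[4]=C('t')+0=12+0=12
L[5]='t': occ=1, LF[5]=C('t')+1=12+1=13
L[6]='o': occ=0, LF[6]=C('o')+0=7+0=7
L[7]='i': occ=0, LF[7]=C('i')+0=4+0=4
L[8]='e': occ=0, LF[8]=C('e')+0=2+0=2
L[9]='n': occ=0, LF[9]=C('n')+0=6+0=6
L[10]='$': occ=0, LF[10]=C('$')+0=0+0=0
L[11]='a': occ=0, LF[11]=C('a')+0=1+0=1
L[12]='i': occ=1, LF[12]=C('i')+1=4+1=5
L[13]='e': occ=1, LF[13]=C('e')+1=2+1=3
L[14]='r': occ=1, LF[14]=C('r')+1=10+1=11
L[15]='q': occ=0, LF[15]=C('q')+0=9+0=9
L[16]='t': occ=2, LF[16]=C('t')+2=12+2=14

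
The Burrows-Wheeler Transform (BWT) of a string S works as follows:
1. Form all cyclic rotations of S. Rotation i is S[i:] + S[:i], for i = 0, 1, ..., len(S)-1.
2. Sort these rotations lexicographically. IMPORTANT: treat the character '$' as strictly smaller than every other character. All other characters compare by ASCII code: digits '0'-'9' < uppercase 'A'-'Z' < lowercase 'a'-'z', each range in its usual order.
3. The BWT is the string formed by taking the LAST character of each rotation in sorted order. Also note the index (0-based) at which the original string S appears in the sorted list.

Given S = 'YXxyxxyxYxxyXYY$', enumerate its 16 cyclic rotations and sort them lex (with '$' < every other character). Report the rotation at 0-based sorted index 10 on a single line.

Answer: xyXYY$YXxyxxyxYx

Derivation:
All 16 rotations (rotation i = S[i:]+S[:i]):
  rot[0] = YXxyxxyxYxxyXYY$
  rot[1] = XxyxxyxYxxyXYY$Y
  rot[2] = xyxxyxYxxyXYY$YX
  rot[3] = yxxyxYxxyXYY$YXx
  rot[4] = xxyxYxxyXYY$YXxy
  rot[5] = xyxYxxyXYY$YXxyx
  rot[6] = yxYxxyXYY$YXxyxx
  rot[7] = xYxxyXYY$YXxyxxy
  rot[8] = YxxyXYY$YXxyxxyx
  rot[9] = xxyXYY$YXxyxxyxY
  rot[10] = xyXYY$YXxyxxyxYx
  rot[11] = yXYY$YXxyxxyxYxx
  rot[12] = XYY$YXxyxxyxYxxy
  rot[13] = YY$YXxyxxyxYxxyX
  rot[14] = Y$YXxyxxyxYxxyXY
  rot[15] = $YXxyxxyxYxxyXYY
Sorted (with $ < everything):
  sorted[0] = $YXxyxxyxYxxyXYY
  sorted[1] = XYY$YXxyxxyxYxxy
  sorted[2] = XxyxxyxYxxyXYY$Y
  sorted[3] = Y$YXxyxxyxYxxyXY
  sorted[4] = YXxyxxyxYxxyXYY$
  sorted[5] = YY$YXxyxxyxYxxyX
  sorted[6] = YxxyXYY$YXxyxxyx
  sorted[7] = xYxxyXYY$YXxyxxy
  sorted[8] = xxyXYY$YXxyxxyxY
  sorted[9] = xxyxYxxyXYY$YXxy
  sorted[10] = xyXYY$YXxyxxyxYx
  sorted[11] = xyxYxxyXYY$YXxyx
  sorted[12] = xyxxyxYxxyXYY$YX
  sorted[13] = yXYY$YXxyxxyxYxx
  sorted[14] = yxYxxyXYY$YXxyxx
  sorted[15] = yxxyxYxxyXYY$YXx
sorted[10] = xyXYY$YXxyxxyxYx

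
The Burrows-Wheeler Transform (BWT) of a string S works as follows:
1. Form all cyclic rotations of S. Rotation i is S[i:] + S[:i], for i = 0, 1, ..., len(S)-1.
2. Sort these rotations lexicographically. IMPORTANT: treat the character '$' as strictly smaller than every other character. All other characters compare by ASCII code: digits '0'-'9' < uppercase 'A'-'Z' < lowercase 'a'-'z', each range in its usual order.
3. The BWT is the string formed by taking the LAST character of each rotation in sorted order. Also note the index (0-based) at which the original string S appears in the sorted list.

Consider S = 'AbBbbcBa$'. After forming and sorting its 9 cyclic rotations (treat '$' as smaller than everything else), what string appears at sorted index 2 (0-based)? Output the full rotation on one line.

All 9 rotations (rotation i = S[i:]+S[:i]):
  rot[0] = AbBbbcBa$
  rot[1] = bBbbcBa$A
  rot[2] = BbbcBa$Ab
  rot[3] = bbcBa$AbB
  rot[4] = bcBa$AbBb
  rot[5] = cBa$AbBbb
  rot[6] = Ba$AbBbbc
  rot[7] = a$AbBbbcB
  rot[8] = $AbBbbcBa
Sorted (with $ < everything):
  sorted[0] = $AbBbbcBa
  sorted[1] = AbBbbcBa$
  sorted[2] = Ba$AbBbbc
  sorted[3] = BbbcBa$Ab
  sorted[4] = a$AbBbbcB
  sorted[5] = bBbbcBa$A
  sorted[6] = bbcBa$AbB
  sorted[7] = bcBa$AbBb
  sorted[8] = cBa$AbBbb
sorted[2] = Ba$AbBbbc

Answer: Ba$AbBbbc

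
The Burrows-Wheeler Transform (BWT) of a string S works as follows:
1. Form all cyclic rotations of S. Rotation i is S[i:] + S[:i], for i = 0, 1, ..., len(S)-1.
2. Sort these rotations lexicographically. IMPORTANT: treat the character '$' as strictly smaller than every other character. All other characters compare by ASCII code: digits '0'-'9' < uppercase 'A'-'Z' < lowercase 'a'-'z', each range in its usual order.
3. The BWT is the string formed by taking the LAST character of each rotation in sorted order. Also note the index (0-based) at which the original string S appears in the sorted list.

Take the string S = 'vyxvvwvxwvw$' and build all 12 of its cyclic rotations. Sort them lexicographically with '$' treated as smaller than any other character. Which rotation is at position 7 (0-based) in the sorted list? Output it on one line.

All 12 rotations (rotation i = S[i:]+S[:i]):
  rot[0] = vyxvvwvxwvw$
  rot[1] = yxvvwvxwvw$v
  rot[2] = xvvwvxwvw$vy
  rot[3] = vvwvxwvw$vyx
  rot[4] = vwvxwvw$vyxv
  rot[5] = wvxwvw$vyxvv
  rot[6] = vxwvw$vyxvvw
  rot[7] = xwvw$vyxvvwv
  rot[8] = wvw$vyxvvwvx
  rot[9] = vw$vyxvvwvxw
  rot[10] = w$vyxvvwvxwv
  rot[11] = $vyxvvwvxwvw
Sorted (with $ < everything):
  sorted[0] = $vyxvvwvxwvw
  sorted[1] = vvwvxwvw$vyx
  sorted[2] = vw$vyxvvwvxw
  sorted[3] = vwvxwvw$vyxv
  sorted[4] = vxwvw$vyxvvw
  sorted[5] = vyxvvwvxwvw$
  sorted[6] = w$vyxvvwvxwv
  sorted[7] = wvw$vyxvvwvx
  sorted[8] = wvxwvw$vyxvv
  sorted[9] = xvvwvxwvw$vy
  sorted[10] = xwvw$vyxvvwv
  sorted[11] = yxvvwvxwvw$v
sorted[7] = wvw$vyxvvwvx

Answer: wvw$vyxvvwvx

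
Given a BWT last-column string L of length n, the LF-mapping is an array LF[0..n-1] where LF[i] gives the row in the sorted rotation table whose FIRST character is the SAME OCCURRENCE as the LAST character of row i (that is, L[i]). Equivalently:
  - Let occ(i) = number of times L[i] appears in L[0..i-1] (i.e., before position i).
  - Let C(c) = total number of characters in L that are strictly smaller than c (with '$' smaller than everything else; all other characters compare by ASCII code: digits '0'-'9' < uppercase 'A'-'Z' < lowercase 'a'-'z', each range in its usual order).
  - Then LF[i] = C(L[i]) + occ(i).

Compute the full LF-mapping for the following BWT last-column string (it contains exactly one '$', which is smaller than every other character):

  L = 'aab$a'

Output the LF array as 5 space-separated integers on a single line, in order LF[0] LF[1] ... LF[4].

Answer: 1 2 4 0 3

Derivation:
Char counts: '$':1, 'a':3, 'b':1
C (first-col start): C('$')=0, C('a')=1, C('b')=4
L[0]='a': occ=0, LF[0]=C('a')+0=1+0=1
L[1]='a': occ=1, LF[1]=C('a')+1=1+1=2
L[2]='b': occ=0, LF[2]=C('b')+0=4+0=4
L[3]='$': occ=0, LF[3]=C('$')+0=0+0=0
L[4]='a': occ=2, LF[4]=C('a')+2=1+2=3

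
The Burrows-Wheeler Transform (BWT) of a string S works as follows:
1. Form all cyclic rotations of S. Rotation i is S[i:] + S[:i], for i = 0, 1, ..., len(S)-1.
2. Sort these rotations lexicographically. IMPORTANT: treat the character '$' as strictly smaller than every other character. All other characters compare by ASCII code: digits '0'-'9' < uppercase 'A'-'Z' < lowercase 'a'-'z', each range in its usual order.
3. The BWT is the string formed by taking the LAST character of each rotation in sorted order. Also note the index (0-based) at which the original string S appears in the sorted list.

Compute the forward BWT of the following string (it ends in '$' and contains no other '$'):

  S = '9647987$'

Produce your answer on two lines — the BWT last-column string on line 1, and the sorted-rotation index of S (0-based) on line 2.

Answer: 769849$7
6

Derivation:
All 8 rotations (rotation i = S[i:]+S[:i]):
  rot[0] = 9647987$
  rot[1] = 647987$9
  rot[2] = 47987$96
  rot[3] = 7987$964
  rot[4] = 987$9647
  rot[5] = 87$96479
  rot[6] = 7$964798
  rot[7] = $9647987
Sorted (with $ < everything):
  sorted[0] = $9647987  (last char: '7')
  sorted[1] = 47987$96  (last char: '6')
  sorted[2] = 647987$9  (last char: '9')
  sorted[3] = 7$964798  (last char: '8')
  sorted[4] = 7987$964  (last char: '4')
  sorted[5] = 87$96479  (last char: '9')
  sorted[6] = 9647987$  (last char: '$')
  sorted[7] = 987$9647  (last char: '7')
Last column: 769849$7
Original string S is at sorted index 6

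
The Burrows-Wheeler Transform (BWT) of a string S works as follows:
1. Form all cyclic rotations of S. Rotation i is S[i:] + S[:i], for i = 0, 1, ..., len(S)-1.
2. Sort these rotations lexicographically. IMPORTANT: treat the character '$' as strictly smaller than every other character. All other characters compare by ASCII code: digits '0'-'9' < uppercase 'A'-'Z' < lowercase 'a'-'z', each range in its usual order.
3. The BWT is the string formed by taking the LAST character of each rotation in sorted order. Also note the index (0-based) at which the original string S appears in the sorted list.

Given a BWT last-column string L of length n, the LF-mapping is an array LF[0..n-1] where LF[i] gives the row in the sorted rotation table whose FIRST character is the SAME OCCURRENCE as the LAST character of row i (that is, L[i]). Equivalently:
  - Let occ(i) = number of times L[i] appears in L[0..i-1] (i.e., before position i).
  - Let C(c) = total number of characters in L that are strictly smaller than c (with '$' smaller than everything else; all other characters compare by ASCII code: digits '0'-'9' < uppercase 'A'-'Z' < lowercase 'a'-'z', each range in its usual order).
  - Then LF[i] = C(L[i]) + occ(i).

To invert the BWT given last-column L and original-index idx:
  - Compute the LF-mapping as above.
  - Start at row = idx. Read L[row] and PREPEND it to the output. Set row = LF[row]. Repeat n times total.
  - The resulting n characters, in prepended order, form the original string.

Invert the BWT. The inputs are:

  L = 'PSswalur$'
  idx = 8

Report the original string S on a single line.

Answer: walrusSP$

Derivation:
LF mapping: 1 2 6 8 3 4 7 5 0
Walk LF starting at row 8, prepending L[row]:
  step 1: row=8, L[8]='$', prepend. Next row=LF[8]=0
  step 2: row=0, L[0]='P', prepend. Next row=LF[0]=1
  step 3: row=1, L[1]='S', prepend. Next row=LF[1]=2
  step 4: row=2, L[2]='s', prepend. Next row=LF[2]=6
  step 5: row=6, L[6]='u', prepend. Next row=LF[6]=7
  step 6: row=7, L[7]='r', prepend. Next row=LF[7]=5
  step 7: row=5, L[5]='l', prepend. Next row=LF[5]=4
  step 8: row=4, L[4]='a', prepend. Next row=LF[4]=3
  step 9: row=3, L[3]='w', prepend. Next row=LF[3]=8
Reversed output: walrusSP$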